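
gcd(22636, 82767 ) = 1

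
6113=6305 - 192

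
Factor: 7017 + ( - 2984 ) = 37^1*109^1 = 4033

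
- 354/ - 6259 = 354/6259 = 0.06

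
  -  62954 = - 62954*1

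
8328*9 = 74952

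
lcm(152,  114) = 456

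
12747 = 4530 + 8217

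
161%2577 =161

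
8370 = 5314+3056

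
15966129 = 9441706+6524423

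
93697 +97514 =191211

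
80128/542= 147+ 227/271 = 147.84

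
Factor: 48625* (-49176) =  - 2^3*3^2*5^3*389^1 * 683^1 =-2391183000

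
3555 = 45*79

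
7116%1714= 260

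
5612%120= 92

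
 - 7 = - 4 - 3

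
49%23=3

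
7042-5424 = 1618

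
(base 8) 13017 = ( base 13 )2755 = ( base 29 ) 6kl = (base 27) 7k4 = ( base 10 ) 5647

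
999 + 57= 1056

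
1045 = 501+544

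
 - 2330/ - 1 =2330/1 = 2330.00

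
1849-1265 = 584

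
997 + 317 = 1314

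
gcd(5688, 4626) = 18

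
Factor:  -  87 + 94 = 7^1=7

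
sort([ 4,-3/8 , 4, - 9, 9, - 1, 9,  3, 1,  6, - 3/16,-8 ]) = [ - 9, - 8, - 1, - 3/8, - 3/16, 1, 3, 4,  4 , 6,9 , 9 ] 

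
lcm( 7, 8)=56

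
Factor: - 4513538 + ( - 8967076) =-2^1*3^3*7^1 * 19^1*1877^1 = - 13480614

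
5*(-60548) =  - 302740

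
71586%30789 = 10008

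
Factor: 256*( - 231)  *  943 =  - 2^8*3^1*7^1*11^1 * 23^1*41^1 = -55765248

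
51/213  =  17/71 = 0.24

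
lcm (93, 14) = 1302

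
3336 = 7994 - 4658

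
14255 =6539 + 7716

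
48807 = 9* 5423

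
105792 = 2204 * 48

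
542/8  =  67 + 3/4 = 67.75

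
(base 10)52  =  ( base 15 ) 37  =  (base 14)3a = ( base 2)110100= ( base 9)57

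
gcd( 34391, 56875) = 7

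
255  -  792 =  - 537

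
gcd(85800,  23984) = 8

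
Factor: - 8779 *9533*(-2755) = 5^1*19^1*29^1*8779^1 * 9533^1 = 230566520285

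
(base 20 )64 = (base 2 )1111100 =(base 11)103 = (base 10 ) 124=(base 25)4O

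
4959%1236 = 15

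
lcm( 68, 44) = 748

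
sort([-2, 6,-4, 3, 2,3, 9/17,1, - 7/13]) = [ - 4,-2, - 7/13,  9/17,1, 2, 3, 3, 6]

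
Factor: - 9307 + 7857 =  - 2^1*5^2 *29^1 = - 1450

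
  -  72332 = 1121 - 73453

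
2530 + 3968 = 6498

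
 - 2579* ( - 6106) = 15747374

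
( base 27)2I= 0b1001000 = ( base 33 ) 26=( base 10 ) 72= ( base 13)57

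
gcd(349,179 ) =1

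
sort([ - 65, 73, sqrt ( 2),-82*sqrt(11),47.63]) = [ - 82*sqrt(11), - 65,sqrt(2 ),47.63,  73 ]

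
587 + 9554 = 10141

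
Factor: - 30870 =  - 2^1*3^2*5^1*7^3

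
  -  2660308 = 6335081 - 8995389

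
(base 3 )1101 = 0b100101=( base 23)1e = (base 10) 37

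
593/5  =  118 + 3/5 = 118.60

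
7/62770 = 7/62770 = 0.00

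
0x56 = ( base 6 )222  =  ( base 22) 3K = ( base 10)86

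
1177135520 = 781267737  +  395867783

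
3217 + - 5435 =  - 2218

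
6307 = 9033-2726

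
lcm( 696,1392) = 1392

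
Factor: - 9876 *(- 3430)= 33874680 = 2^3*3^1*5^1*7^3*823^1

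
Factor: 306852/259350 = 562/475 = 2^1 * 5^( - 2)*19^ (-1)*281^1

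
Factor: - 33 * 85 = - 2805= - 3^1*5^1 * 11^1*17^1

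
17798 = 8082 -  - 9716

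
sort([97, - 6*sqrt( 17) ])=[ - 6*sqrt( 17),97 ] 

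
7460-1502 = 5958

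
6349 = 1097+5252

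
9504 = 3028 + 6476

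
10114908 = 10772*939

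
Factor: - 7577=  - 7577^1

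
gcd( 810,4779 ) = 81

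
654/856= 327/428 = 0.76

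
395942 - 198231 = 197711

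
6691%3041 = 609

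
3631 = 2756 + 875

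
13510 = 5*2702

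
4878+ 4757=9635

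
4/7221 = 4/7221 = 0.00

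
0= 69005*0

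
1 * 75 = 75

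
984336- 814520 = 169816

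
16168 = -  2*( - 8084)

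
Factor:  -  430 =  - 2^1*5^1* 43^1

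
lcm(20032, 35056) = 140224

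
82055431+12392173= 94447604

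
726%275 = 176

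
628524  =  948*663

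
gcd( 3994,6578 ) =2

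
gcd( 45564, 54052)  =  4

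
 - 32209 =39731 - 71940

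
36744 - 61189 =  - 24445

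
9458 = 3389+6069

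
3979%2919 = 1060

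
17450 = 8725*2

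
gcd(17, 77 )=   1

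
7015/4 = 7015/4=1753.75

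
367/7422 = 367/7422=0.05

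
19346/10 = 1934+3/5 = 1934.60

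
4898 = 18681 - 13783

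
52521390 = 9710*5409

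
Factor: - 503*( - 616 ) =2^3 * 7^1*11^1 *503^1  =  309848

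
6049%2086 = 1877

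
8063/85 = 94  +  73/85 =94.86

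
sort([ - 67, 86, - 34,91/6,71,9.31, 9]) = [ - 67,  -  34,9,9.31 , 91/6,  71, 86] 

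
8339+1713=10052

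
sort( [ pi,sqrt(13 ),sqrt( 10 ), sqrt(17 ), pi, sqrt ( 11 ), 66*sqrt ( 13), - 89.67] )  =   [ -89.67, pi, pi, sqrt( 10), sqrt (11), sqrt( 13), sqrt(17 ), 66*sqrt(13 ) ]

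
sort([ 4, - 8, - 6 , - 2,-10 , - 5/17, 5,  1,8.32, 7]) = [ - 10, - 8, - 6, - 2, - 5/17, 1, 4, 5,7, 8.32]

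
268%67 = 0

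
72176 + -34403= 37773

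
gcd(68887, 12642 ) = 7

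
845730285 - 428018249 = 417712036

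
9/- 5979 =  - 3/1993= - 0.00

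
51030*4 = 204120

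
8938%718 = 322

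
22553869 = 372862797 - 350308928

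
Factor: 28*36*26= 26208 = 2^5*3^2 * 7^1*13^1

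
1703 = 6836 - 5133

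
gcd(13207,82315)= 1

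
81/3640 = 81/3640 = 0.02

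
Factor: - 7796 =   -  2^2*1949^1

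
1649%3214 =1649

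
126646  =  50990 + 75656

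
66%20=6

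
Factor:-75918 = - 2^1*3^1 * 12653^1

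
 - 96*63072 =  - 6054912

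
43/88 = 43/88 =0.49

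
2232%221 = 22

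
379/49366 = 379/49366 = 0.01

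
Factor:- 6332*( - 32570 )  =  206233240 = 2^3 * 5^1*1583^1*3257^1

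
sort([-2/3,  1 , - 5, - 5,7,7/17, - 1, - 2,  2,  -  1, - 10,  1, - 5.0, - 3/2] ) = [ - 10, - 5, - 5, - 5.0, - 2, - 3/2, - 1, - 1, - 2/3, 7/17,1,1,2, 7 ] 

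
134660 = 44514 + 90146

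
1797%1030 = 767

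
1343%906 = 437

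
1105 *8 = 8840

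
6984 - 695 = 6289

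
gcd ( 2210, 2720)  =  170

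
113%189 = 113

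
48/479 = 48/479= 0.10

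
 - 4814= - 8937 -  - 4123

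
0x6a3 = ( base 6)11511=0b11010100011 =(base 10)1699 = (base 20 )44j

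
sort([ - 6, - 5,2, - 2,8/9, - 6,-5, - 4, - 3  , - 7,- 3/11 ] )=[- 7, - 6,-6, - 5, - 5 , - 4, - 3,-2,  -  3/11,8/9,2 ] 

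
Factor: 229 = 229^1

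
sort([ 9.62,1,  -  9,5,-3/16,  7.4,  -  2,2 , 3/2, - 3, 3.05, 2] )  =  [-9, - 3, - 2,-3/16 , 1,  3/2,2,2,3.05, 5, 7.4, 9.62]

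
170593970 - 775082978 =-604489008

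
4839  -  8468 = -3629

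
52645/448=52645/448 =117.51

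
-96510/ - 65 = 19302/13 = 1484.77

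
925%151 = 19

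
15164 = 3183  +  11981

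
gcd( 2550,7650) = 2550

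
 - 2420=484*(-5) 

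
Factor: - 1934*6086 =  - 11770324 = -2^2 * 17^1*179^1*967^1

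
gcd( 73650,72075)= 75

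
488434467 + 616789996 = 1105224463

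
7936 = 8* 992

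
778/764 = 1 + 7/382 = 1.02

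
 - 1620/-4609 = 1620/4609 = 0.35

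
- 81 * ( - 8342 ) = 675702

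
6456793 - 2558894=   3897899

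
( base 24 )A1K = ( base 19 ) G19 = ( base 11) 43a7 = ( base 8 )13254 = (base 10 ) 5804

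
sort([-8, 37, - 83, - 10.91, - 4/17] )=[ - 83, - 10.91, - 8, - 4/17, 37 ]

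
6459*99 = 639441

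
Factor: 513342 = 2^1*3^2*19^2*79^1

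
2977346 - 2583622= 393724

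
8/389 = 8/389 = 0.02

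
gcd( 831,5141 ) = 1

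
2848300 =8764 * 325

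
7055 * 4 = 28220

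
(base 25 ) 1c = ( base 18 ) 21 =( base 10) 37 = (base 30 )17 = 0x25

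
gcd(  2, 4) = 2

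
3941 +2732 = 6673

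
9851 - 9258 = 593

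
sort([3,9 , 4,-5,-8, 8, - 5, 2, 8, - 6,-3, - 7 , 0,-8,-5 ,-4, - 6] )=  [ - 8, - 8,-7  , - 6 ,-6, - 5,-5,-5, - 4, - 3, 0,  2,3, 4,  8, 8,9]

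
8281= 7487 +794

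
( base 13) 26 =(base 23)19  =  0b100000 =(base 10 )32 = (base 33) w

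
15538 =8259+7279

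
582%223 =136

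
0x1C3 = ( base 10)451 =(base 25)I1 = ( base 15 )201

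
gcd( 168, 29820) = 84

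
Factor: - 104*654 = - 2^4 * 3^1*13^1*109^1  =  - 68016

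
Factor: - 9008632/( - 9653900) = 2^1*5^( - 2 )*19^(  -  1) * 109^1*5081^( - 1)*10331^1 = 2252158/2413475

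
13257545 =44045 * 301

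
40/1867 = 40/1867 = 0.02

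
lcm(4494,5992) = 17976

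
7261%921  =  814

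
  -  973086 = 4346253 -5319339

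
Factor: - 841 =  - 29^2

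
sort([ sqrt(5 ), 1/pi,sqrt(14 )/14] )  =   [ sqrt(14) /14,  1/pi, sqrt(5 )] 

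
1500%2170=1500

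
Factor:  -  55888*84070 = -2^5 * 5^1 * 7^2 * 499^1*1201^1 = -  4698504160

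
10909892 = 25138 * 434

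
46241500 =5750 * 8042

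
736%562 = 174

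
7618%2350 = 568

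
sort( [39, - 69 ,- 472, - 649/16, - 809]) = [ - 809, - 472,-69, - 649/16, 39] 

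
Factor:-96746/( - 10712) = 3721/412= 2^( - 2)*61^2*103^( - 1) 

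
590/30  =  19 + 2/3= 19.67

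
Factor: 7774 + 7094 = 2^2 *3^2*7^1*59^1 = 14868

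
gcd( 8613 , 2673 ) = 297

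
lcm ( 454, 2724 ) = 2724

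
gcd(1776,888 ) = 888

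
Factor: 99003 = 3^1*61^1*541^1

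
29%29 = 0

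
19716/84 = 1643/7 = 234.71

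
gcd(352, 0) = 352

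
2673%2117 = 556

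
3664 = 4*916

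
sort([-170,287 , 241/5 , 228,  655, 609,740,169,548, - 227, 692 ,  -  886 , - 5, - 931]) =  [ - 931, - 886, - 227 ,- 170 ,- 5 , 241/5,169, 228,287 , 548, 609 , 655,  692 , 740] 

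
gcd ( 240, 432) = 48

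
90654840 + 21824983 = 112479823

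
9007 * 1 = 9007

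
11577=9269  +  2308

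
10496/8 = 1312 =1312.00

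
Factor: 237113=67^1*3539^1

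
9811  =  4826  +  4985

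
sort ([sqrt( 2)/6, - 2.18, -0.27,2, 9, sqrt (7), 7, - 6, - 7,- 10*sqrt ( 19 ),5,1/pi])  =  [ - 10 * sqrt (19)  , - 7, - 6, - 2.18, - 0.27,sqrt( 2)/6, 1/pi,2,  sqrt( 7),5, 7, 9]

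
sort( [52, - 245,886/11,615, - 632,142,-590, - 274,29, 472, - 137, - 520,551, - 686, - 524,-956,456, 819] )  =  [ - 956, - 686 ,  -  632, - 590, - 524,-520, - 274,- 245 ,-137,29, 52, 886/11,  142 , 456,472,551,615, 819 ]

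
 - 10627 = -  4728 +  - 5899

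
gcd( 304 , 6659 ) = 1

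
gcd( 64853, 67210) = 1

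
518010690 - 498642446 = 19368244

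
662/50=13+6/25 = 13.24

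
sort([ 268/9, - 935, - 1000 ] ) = [ - 1000,-935 , 268/9] 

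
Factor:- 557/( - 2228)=1/4 =2^ (-2)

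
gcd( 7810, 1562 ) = 1562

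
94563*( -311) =- 29409093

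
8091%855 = 396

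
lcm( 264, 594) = 2376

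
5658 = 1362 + 4296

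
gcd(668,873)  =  1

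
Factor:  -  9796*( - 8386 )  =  82149256 = 2^3*7^1*31^1*79^1*599^1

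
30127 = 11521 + 18606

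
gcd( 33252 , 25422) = 6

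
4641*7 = 32487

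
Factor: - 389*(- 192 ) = 2^6*3^1*389^1 =74688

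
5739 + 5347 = 11086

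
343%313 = 30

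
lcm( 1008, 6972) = 83664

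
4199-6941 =  -  2742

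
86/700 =43/350 = 0.12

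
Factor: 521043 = 3^1*29^1*53^1  *  113^1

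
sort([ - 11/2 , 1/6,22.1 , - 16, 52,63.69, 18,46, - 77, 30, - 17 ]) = [ - 77 , -17, - 16, - 11/2,1/6 , 18,22.1 , 30,46,52,63.69] 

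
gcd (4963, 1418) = 709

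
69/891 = 23/297 = 0.08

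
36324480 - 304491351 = -268166871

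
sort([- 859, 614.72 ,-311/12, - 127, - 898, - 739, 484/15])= [ - 898, - 859, - 739, -127,-311/12,  484/15, 614.72 ]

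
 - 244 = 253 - 497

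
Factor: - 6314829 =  - 3^1*59^1*35677^1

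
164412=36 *4567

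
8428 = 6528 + 1900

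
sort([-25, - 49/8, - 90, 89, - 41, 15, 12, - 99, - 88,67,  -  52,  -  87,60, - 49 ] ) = [- 99, - 90,  -  88, - 87,  -  52,-49,-41, - 25, - 49/8,12,  15,60, 67, 89 ]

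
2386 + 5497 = 7883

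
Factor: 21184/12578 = 2^5*19^ ( - 1) = 32/19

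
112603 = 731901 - 619298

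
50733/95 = 534 + 3/95  =  534.03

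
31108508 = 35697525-4589017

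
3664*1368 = 5012352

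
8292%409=112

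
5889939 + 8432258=14322197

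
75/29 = 75/29 = 2.59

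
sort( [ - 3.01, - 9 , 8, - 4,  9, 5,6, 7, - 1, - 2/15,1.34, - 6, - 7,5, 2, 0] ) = [ - 9, - 7, - 6, - 4,-3.01, - 1,  -  2/15, 0, 1.34 , 2, 5, 5, 6,  7,8, 9 ]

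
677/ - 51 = -14+37/51  =  - 13.27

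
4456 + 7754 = 12210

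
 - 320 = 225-545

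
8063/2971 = 2+2121/2971 = 2.71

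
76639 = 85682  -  9043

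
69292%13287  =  2857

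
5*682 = 3410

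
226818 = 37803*6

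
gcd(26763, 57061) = 1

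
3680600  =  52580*70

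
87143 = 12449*7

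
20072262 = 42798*469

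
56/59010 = 4/4215= 0.00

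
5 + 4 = 9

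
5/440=1/88 = 0.01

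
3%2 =1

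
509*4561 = 2321549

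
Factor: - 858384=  - 2^4*3^3* 1987^1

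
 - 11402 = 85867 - 97269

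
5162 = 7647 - 2485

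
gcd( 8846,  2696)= 2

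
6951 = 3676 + 3275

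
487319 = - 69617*(  -  7)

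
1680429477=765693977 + 914735500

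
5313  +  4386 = 9699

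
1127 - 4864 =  - 3737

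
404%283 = 121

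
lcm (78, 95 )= 7410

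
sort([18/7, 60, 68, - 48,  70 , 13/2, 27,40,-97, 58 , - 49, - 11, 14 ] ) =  [ - 97 , - 49, - 48, - 11 , 18/7, 13/2 , 14,27 , 40, 58, 60, 68, 70 ] 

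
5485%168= 109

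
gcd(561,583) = 11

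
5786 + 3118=8904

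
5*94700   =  473500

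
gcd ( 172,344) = 172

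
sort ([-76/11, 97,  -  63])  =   [ - 63, - 76/11,97]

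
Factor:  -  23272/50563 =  - 2^3 *59^( - 1)*857^ (  -  1)*2909^1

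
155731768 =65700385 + 90031383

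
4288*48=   205824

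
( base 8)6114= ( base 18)9CG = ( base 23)5LK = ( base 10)3148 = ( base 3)11022121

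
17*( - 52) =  - 884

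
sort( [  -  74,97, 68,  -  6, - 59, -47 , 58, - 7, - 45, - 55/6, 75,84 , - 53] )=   [ - 74, - 59, - 53, - 47, - 45, - 55/6, - 7, - 6, 58, 68, 75, 84,97 ]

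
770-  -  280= 1050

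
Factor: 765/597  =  3^1*5^1*17^1*199^(-1 ) = 255/199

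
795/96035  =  159/19207 = 0.01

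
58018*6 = 348108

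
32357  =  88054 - 55697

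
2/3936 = 1/1968 = 0.00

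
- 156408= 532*( - 294 )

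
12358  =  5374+6984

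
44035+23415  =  67450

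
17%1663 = 17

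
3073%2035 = 1038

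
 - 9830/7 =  - 1405 + 5/7 =- 1404.29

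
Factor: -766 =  - 2^1* 383^1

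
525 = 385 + 140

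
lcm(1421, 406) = 2842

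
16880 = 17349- 469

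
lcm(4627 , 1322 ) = 9254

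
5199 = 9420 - 4221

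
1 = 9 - 8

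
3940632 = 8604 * 458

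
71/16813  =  71/16813=0.00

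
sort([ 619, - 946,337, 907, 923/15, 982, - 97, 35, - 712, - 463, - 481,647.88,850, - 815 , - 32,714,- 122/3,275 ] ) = [ - 946, - 815, - 712, - 481, - 463, - 97, - 122/3 ,-32,35,923/15, 275,337,619,  647.88,714,850, 907,982 ]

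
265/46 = 265/46 = 5.76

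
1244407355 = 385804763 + 858602592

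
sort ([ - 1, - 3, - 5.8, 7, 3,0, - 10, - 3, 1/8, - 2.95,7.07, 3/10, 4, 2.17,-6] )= [- 10, - 6,-5.8,-3, - 3, - 2.95, - 1,0, 1/8,3/10, 2.17, 3,  4, 7,7.07] 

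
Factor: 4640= 2^5 *5^1*29^1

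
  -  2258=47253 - 49511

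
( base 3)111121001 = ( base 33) 93a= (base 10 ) 9910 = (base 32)9LM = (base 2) 10011010110110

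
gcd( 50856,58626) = 6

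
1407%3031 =1407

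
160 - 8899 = - 8739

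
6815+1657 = 8472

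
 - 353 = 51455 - 51808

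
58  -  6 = 52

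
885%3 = 0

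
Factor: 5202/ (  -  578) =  -3^2 = - 9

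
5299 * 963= 5102937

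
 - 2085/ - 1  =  2085 + 0/1= 2085.00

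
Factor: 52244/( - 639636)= -37/453 = - 3^ ( - 1)*37^1*151^(- 1)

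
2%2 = 0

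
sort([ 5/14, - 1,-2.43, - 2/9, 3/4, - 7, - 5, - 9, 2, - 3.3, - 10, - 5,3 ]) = [ - 10, - 9, - 7, - 5, - 5 , - 3.3 , - 2.43,-1, -2/9,5/14,3/4, 2,3 ]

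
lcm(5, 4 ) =20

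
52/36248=13/9062 = 0.00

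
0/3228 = 0 =0.00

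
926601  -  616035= 310566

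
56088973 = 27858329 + 28230644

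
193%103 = 90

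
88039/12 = 7336 + 7/12 = 7336.58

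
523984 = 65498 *8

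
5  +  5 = 10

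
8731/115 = 75 + 106/115 = 75.92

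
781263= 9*86807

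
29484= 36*819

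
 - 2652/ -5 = 2652/5 = 530.40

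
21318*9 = 191862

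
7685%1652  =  1077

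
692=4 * 173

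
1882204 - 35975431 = -34093227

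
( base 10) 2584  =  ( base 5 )40314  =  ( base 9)3481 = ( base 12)15B4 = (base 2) 101000011000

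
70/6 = 11 + 2/3 = 11.67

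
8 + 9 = 17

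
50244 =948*53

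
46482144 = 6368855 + 40113289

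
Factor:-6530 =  - 2^1*5^1*653^1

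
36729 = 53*693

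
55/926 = 55/926 =0.06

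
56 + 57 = 113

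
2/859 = 2/859 = 0.00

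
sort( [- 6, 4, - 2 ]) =[ - 6, - 2,4] 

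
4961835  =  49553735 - 44591900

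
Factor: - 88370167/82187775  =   - 3^( - 2)*5^( - 2 )*17^( - 1)*21487^ (-1)*88370167^1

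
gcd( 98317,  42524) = 1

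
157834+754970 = 912804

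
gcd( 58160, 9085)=5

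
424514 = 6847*62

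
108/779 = 108/779 = 0.14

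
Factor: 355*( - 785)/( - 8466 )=2^( - 1)*3^( - 1)*5^2*17^(- 1) * 71^1*83^(-1 )*157^1 = 278675/8466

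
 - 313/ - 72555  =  313/72555 = 0.00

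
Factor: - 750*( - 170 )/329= 127500/329 = 2^2*3^1*5^4*7^(-1)*17^1* 47^( - 1)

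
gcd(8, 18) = 2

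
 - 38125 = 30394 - 68519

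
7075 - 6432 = 643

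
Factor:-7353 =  - 3^2*19^1*43^1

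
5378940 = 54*99610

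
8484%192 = 36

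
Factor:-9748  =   - 2^2*2437^1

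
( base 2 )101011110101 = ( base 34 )2EH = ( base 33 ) 2J0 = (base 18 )8bf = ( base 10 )2805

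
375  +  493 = 868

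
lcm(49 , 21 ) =147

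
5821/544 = 10 + 381/544  =  10.70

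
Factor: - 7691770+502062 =- 7189708 = - 2^2*17^1*23^1*4597^1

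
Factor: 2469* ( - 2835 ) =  - 3^5*5^1*7^1*823^1=- 6999615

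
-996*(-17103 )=17034588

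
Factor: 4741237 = 4741237^1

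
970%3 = 1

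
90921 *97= 8819337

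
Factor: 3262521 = 3^1*17^2 * 53^1*71^1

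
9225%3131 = 2963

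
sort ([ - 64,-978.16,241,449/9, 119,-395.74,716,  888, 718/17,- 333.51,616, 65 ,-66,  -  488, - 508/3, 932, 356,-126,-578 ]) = [ - 978.16 , - 578 , - 488, - 395.74,-333.51 ,-508/3,  -  126,-66,-64, 718/17, 449/9 , 65, 119, 241,356,  616,  716 , 888  ,  932 ]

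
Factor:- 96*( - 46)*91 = 401856 = 2^6*3^1 * 7^1*13^1*23^1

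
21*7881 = 165501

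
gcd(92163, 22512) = 3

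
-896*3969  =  -3556224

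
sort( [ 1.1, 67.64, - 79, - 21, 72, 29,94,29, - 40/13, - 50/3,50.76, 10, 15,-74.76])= [ - 79, - 74.76, - 21, - 50/3,-40/13, 1.1 , 10, 15, 29, 29, 50.76, 67.64,72,  94 ] 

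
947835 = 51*18585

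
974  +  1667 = 2641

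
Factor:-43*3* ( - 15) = 3^2 * 5^1 * 43^1 =1935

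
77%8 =5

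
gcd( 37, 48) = 1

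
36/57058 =18/28529=0.00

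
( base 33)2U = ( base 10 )96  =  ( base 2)1100000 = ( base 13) 75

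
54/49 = 1 + 5/49  =  1.10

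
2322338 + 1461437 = 3783775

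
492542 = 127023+365519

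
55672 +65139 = 120811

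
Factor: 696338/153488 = 2^ ( - 3 ) * 53^( - 1 ) * 181^ ( - 1)*397^1 * 877^1 = 348169/76744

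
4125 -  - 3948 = 8073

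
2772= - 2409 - - 5181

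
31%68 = 31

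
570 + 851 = 1421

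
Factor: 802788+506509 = 11^1  *119027^1  =  1309297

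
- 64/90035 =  - 1 + 89971/90035 = -0.00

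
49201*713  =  35080313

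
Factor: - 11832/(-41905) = 2^3*3^1*5^( - 1 )*17^( - 1) = 24/85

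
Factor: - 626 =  - 2^1 *313^1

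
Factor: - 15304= - 2^3*1913^1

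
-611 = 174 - 785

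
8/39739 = 8/39739 = 0.00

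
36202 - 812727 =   -  776525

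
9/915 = 3/305  =  0.01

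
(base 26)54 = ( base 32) 46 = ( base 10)134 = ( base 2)10000110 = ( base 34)3W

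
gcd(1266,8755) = 1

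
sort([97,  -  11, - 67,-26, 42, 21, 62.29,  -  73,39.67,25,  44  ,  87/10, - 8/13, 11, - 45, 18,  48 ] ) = [ - 73, - 67,-45, -26,  -  11, - 8/13, 87/10,11, 18, 21, 25,39.67, 42, 44,48, 62.29, 97 ]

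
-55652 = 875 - 56527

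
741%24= 21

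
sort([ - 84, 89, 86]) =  [- 84,86,89] 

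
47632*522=24863904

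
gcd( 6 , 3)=3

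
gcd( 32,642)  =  2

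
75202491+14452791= 89655282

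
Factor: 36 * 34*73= 2^3 * 3^2*17^1*73^1   =  89352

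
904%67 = 33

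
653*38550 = 25173150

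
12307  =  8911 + 3396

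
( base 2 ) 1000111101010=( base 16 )11EA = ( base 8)10752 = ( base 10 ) 4586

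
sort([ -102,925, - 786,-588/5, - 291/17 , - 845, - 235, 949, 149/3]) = [ - 845, - 786, - 235, - 588/5, -102, - 291/17, 149/3,925,949]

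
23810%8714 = 6382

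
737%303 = 131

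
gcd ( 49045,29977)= 1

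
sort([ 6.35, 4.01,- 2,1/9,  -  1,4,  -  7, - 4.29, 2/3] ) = [ - 7,  -  4.29, - 2,  -  1 , 1/9, 2/3, 4, 4.01, 6.35] 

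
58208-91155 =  - 32947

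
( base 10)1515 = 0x5eb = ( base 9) 2063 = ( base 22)32J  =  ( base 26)267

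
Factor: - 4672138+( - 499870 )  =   - 5172008 = - 2^3*37^1*101^1*173^1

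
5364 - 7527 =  - 2163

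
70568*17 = 1199656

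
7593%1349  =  848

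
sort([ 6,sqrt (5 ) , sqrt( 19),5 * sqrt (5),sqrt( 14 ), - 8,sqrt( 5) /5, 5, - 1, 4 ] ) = [  -  8, - 1, sqrt( 5) /5, sqrt( 5), sqrt( 14), 4,  sqrt( 19 ),  5, 6,5*  sqrt( 5)]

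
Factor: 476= 2^2*7^1*  17^1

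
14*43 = 602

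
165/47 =3 + 24/47  =  3.51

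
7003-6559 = 444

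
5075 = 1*5075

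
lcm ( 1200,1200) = 1200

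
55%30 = 25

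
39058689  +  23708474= 62767163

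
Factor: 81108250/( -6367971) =  -  2^1*3^(  -  1 )*5^3*41^2*193^1 *2122657^( - 1) 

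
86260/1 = 86260 = 86260.00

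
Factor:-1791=-3^2*199^1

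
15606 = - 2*(-7803) 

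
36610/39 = 36610/39 = 938.72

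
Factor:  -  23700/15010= - 30/19 = -  2^1*3^1 * 5^1*19^ ( - 1) 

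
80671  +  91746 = 172417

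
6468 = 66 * 98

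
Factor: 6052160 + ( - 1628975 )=3^2*  5^1*13^1*7561^1 = 4423185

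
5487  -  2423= 3064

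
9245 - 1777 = 7468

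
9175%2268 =103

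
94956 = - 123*( - 772 )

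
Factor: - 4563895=- 5^1*7^1*19^1 * 6863^1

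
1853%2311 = 1853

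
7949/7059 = 7949/7059= 1.13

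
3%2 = 1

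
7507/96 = 7507/96 = 78.20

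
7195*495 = 3561525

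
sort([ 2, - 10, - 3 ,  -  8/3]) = [ - 10 ,- 3, - 8/3, 2] 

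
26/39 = 2/3 = 0.67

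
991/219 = 4 + 115/219 = 4.53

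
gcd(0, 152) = 152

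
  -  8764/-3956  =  2 +213/989  =  2.22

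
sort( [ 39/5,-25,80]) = [ - 25, 39/5,80 ] 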